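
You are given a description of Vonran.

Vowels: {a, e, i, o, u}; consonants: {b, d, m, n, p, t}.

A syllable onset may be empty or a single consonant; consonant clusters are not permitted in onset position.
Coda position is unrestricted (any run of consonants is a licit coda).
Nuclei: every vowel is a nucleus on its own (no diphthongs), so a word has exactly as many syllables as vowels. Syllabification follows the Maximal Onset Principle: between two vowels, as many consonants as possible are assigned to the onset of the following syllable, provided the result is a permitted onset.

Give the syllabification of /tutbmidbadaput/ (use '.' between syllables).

Vowels present: u, i, a, a, u; each is a nucleus, giving 5 syllables.
Between /u/ (V1) and /i/ (V2): cluster /tbm/ — the longest permitted-onset suffix is /m/; onset = /m/, preceding coda = /tb/.
Between /i/ (V2) and /a/ (V3): /db/; trying suffixes from longest down, /b/ is the first permitted one, so coda /d/ | onset /b/.
Between /a/ (V3) and /a/ (V4): just /d/ — single C goes to the following onset.
Between /a/ (V4) and /u/ (V5): just /p/ — single C goes to the following onset.

tutb.mid.ba.da.put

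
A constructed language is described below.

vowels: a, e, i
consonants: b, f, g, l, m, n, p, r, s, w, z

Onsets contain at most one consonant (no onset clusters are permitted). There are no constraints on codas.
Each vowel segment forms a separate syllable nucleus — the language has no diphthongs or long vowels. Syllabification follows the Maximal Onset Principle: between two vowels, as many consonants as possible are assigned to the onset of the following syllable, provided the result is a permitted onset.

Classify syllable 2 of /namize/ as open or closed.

The vowels are a, i, e — 3 nuclei, so 3 syllables.
σ1/σ2 boundary: /m/ → onset of the next syllable (single consonants are always licit onsets).
σ2/σ3 boundary: /z/ is a single consonant, so it becomes the next onset.
Syllabification: na.mi.ze.
Syllable 2 is /mi/; it ends in its nucleus with no coda, so it is open.

open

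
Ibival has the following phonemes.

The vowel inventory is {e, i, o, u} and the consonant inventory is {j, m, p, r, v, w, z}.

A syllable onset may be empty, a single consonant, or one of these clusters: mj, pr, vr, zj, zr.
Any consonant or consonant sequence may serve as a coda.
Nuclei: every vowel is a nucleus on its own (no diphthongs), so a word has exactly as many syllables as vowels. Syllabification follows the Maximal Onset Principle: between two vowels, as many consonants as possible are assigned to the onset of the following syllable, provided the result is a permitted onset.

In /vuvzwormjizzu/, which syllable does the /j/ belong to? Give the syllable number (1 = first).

3

Nuclei (vowels): u, o, i, u → 4 syllables.
V1 /u/ – V2 /o/: /vzw/; trying suffixes from longest down, /w/ is the first permitted one, so coda /vz/ | onset /w/.
V2 /o/ – V3 /i/: /rmj/ splits as /r/ + /mj/ (/mj/ is the longest suffix that is a licit onset).
V3 /i/ – V4 /u/: /zz/; trying suffixes from longest down, /z/ is the first permitted one, so coda /z/ | onset /z/.
So the parse is vuvz.wor.mjiz.zu.
The /j/ is in the onset of syllable 3 (/mjiz/).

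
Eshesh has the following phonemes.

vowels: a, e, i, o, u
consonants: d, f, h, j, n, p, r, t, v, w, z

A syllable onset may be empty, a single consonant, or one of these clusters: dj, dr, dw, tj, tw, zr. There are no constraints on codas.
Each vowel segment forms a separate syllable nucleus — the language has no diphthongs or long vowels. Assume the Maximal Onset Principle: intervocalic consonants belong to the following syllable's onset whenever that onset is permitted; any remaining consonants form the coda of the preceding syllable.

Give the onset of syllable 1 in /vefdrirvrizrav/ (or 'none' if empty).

Nuclei (vowels): e, i, i, a → 4 syllables.
σ1/σ2 boundary: /fdr/; trying suffixes from longest down, /dr/ is the first permitted one, so coda /f/ | onset /dr/.
σ2/σ3 boundary: /rvr/ — longest licit onset from the right is /r/, leaving /rv/ as coda.
σ3/σ4 boundary: /zr/ — entire cluster is a permitted onset → onset /zr/, coda ∅.
Putting it together: vef.drirv.ri.zrav.
Syllable 1 is /vef/: onset /v/, nucleus /e/, coda /f/.

v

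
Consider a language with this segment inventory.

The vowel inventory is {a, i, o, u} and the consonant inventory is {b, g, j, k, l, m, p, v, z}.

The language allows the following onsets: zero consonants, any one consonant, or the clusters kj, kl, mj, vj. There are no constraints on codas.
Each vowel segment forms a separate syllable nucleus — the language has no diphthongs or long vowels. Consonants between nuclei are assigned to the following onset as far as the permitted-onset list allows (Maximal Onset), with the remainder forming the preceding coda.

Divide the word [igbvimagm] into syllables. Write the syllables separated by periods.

igb.vi.magm

The vowels are i, i, a — 3 nuclei, so 3 syllables.
/i…i/ gap (V1→V2): /gbv/ — longest licit onset from the right is /v/, leaving /gb/ as coda.
/i…a/ gap (V2→V3): /m/ → onset of the next syllable (single consonants are always licit onsets).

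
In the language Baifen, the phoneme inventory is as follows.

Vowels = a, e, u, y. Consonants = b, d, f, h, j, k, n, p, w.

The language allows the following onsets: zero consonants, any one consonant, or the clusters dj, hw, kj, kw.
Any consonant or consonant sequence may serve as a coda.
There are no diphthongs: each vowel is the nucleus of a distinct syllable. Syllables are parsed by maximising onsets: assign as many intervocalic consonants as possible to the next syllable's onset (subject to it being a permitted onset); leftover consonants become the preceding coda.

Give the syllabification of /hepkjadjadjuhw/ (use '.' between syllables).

Nuclei (vowels): e, a, a, u → 4 syllables.
σ1/σ2 boundary: /pkj/ splits as /p/ + /kj/ (/kj/ is the longest suffix that is a licit onset).
σ2/σ3 boundary: /dj/ — entire cluster is a permitted onset → onset /dj/, coda ∅.
σ3/σ4 boundary: /dj/ — entire cluster is a permitted onset → onset /dj/, coda ∅.

hep.kja.dja.djuhw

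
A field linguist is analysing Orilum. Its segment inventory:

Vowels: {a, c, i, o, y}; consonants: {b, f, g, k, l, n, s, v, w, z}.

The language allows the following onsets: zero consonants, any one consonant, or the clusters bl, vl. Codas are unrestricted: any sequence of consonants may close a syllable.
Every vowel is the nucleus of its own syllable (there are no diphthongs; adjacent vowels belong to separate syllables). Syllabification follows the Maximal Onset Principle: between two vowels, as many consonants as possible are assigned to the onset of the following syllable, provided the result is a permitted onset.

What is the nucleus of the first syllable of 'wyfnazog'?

The vowels are y, a, o — 3 nuclei, so 3 syllables.
The first nucleus (vowel 1 from the left) is /y/.

y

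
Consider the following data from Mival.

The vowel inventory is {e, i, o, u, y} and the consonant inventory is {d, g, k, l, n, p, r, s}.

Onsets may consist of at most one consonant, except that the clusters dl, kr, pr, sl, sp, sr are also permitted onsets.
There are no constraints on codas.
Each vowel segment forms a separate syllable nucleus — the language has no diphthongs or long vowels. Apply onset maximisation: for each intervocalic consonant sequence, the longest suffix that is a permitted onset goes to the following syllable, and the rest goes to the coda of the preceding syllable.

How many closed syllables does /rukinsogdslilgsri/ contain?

The vowels are u, i, o, i, i — 5 nuclei, so 5 syllables.
Between /u/ (V1) and /i/ (V2): just /k/ — single C goes to the following onset.
Between /i/ (V2) and /o/ (V3): /ns/ splits as /n/ + /s/ (/s/ is the longest suffix that is a licit onset).
Between /o/ (V3) and /i/ (V4): cluster /gdsl/ — the longest permitted-onset suffix is /sl/; onset = /sl/, preceding coda = /gd/.
Between /i/ (V4) and /i/ (V5): /lgsr/; trying suffixes from longest down, /sr/ is the first permitted one, so coda /lg/ | onset /sr/.
Putting it together: ru.kin.sogd.slilg.sri.
Classifying each syllable: /ru/ (open), /kin/ (closed), /sogd/ (closed), /slilg/ (closed), /sri/ (open).
Closed syllables: 3.

3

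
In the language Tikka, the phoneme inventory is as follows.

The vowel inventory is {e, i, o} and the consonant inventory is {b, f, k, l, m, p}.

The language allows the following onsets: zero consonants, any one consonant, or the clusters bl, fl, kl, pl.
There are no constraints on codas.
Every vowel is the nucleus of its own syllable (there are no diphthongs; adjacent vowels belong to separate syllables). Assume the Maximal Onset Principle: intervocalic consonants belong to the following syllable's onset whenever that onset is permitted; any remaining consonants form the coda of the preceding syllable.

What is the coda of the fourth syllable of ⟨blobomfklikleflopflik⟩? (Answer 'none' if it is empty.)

none

The vowels are o, o, i, e, o, i — 6 nuclei, so 6 syllables.
σ1/σ2 boundary: /b/ is a single consonant, so it becomes the next onset.
σ2/σ3 boundary: /mfkl/ — longest licit onset from the right is /kl/, leaving /mf/ as coda.
σ3/σ4 boundary: /kl/ — entire cluster is a permitted onset → onset /kl/, coda ∅.
σ4/σ5 boundary: /fl/ is a licit onset in full, so it all attaches to the next syllable.
σ5/σ6 boundary: /pfl/; trying suffixes from longest down, /fl/ is the first permitted one, so coda /p/ | onset /fl/.
Result: blo.bomf.kli.kle.flop.flik.
Syllable 4 is /kle/: onset /kl/, nucleus /e/, coda ∅.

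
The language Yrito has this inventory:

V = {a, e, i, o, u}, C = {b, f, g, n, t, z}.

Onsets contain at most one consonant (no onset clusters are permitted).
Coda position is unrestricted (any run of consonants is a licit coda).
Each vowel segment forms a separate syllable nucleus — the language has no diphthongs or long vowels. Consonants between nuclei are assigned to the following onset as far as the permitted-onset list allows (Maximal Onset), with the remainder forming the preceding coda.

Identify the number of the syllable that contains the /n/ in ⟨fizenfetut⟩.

Vowels present: i, e, e, u; each is a nucleus, giving 4 syllables.
Between /i/ (V1) and /e/ (V2): just /z/ — single C goes to the following onset.
Between /e/ (V2) and /e/ (V3): /nf/ splits as /n/ + /f/ (/f/ is the longest suffix that is a licit onset).
Between /e/ (V3) and /u/ (V4): just /t/ — single C goes to the following onset.
Putting it together: fi.zen.fe.tut.
The /n/ is in the coda of syllable 2 (/zen/).

2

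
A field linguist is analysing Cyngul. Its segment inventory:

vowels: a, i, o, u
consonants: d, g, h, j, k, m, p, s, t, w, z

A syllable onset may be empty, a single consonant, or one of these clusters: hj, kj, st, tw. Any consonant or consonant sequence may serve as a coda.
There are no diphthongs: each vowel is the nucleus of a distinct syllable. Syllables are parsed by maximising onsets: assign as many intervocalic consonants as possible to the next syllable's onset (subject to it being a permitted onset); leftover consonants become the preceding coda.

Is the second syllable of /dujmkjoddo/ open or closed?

The vowels are u, o, o — 3 nuclei, so 3 syllables.
σ1/σ2 boundary: /jmkj/ — longest licit onset from the right is /kj/, leaving /jm/ as coda.
σ2/σ3 boundary: cluster /dd/ — the longest permitted-onset suffix is /d/; onset = /d/, preceding coda = /d/.
Syllabification: dujm.kjod.do.
Syllable 2 is /kjod/ with coda /d/, so it is closed.

closed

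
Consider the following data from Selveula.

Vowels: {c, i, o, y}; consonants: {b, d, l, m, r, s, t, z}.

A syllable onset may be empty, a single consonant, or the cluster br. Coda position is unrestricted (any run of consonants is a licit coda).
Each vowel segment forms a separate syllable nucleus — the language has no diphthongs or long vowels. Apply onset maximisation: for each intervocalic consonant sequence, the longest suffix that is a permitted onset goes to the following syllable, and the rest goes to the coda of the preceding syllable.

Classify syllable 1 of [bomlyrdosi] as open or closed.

The vowels are o, y, o, i — 4 nuclei, so 4 syllables.
Between /o/ (V1) and /y/ (V2): /ml/ splits as /m/ + /l/ (/l/ is the longest suffix that is a licit onset).
Between /y/ (V2) and /o/ (V3): cluster /rd/ — the longest permitted-onset suffix is /d/; onset = /d/, preceding coda = /r/.
Between /o/ (V3) and /i/ (V4): /s/ is a single consonant, so it becomes the next onset.
So the parse is bom.lyr.do.si.
Syllable 1 is /bom/ with coda /m/, so it is closed.

closed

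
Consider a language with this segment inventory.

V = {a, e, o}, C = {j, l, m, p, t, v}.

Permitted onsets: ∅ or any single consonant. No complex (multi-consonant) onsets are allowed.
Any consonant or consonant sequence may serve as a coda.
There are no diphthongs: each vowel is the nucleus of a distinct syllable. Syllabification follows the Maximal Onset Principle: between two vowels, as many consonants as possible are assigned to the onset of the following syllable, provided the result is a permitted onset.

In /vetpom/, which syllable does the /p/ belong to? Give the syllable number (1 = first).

Nuclei (vowels): e, o → 2 syllables.
V1 /e/ – V2 /o/: /tp/; trying suffixes from longest down, /p/ is the first permitted one, so coda /t/ | onset /p/.
Result: vet.pom.
The /p/ is in the onset of syllable 2 (/pom/).

2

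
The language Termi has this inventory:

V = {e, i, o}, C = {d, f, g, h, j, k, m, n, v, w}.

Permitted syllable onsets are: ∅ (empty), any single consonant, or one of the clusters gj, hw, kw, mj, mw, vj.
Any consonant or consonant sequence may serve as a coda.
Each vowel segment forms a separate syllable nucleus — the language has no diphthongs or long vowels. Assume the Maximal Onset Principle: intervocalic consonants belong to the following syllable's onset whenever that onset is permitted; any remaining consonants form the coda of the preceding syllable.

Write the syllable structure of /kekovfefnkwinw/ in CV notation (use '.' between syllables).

The vowels are e, o, e, i — 4 nuclei, so 4 syllables.
/e…o/ gap (V1→V2): just /k/ — single C goes to the following onset.
/o…e/ gap (V2→V3): /vf/; trying suffixes from longest down, /f/ is the first permitted one, so coda /v/ | onset /f/.
/e…i/ gap (V3→V4): /fnkw/; trying suffixes from longest down, /kw/ is the first permitted one, so coda /fn/ | onset /kw/.
Putting it together: ke.kov.fefn.kwinw.
Mapping each syllable to C/V: /ke/ → CV, /kov/ → CVC, /fefn/ → CVCC, /kwinw/ → CCVCC.

CV.CVC.CVCC.CCVCC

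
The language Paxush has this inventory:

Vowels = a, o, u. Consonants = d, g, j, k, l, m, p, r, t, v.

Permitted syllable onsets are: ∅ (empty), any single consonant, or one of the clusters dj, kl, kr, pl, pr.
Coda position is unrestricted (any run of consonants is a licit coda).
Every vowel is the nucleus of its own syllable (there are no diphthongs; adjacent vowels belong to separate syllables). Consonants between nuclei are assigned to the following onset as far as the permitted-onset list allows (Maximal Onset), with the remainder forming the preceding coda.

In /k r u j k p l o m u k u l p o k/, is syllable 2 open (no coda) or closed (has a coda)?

Vowels present: u, o, u, u, o; each is a nucleus, giving 5 syllables.
σ1/σ2 boundary: cluster /jkpl/ — the longest permitted-onset suffix is /pl/; onset = /pl/, preceding coda = /jk/.
σ2/σ3 boundary: just /m/ — single C goes to the following onset.
σ3/σ4 boundary: /k/ is a single consonant, so it becomes the next onset.
σ4/σ5 boundary: /lp/ — longest licit onset from the right is /p/, leaving /l/ as coda.
So the parse is krujk.plo.mu.kul.pok.
Syllable 2 is /plo/; it ends in its nucleus with no coda, so it is open.

open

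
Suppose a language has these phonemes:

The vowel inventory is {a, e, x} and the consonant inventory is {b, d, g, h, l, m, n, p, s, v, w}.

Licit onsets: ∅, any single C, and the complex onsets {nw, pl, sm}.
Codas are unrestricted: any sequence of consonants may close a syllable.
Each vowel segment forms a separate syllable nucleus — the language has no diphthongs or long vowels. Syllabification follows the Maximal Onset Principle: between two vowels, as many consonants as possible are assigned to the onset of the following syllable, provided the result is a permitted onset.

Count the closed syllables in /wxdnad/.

The vowels are x, a — 2 nuclei, so 2 syllables.
Between /x/ (V1) and /a/ (V2): cluster /dn/ — the longest permitted-onset suffix is /n/; onset = /n/, preceding coda = /d/.
Syllabification: wxd.nad.
Classifying each syllable: /wxd/ (closed), /nad/ (closed).
Closed syllables: 2.

2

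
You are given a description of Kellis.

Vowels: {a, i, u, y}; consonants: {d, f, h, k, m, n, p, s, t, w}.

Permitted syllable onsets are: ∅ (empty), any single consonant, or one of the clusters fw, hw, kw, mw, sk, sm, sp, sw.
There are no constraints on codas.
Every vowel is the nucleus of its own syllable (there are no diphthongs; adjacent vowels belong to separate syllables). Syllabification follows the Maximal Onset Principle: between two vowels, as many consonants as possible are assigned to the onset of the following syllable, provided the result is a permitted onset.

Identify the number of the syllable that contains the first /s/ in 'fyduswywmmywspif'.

The vowels are y, u, y, y, i — 5 nuclei, so 5 syllables.
σ1/σ2 boundary: just /d/ — single C goes to the following onset.
σ2/σ3 boundary: cluster /sw/ — /sw/ is itself a permitted onset, so the whole cluster goes right; preceding coda = ∅.
σ3/σ4 boundary: /wmm/ splits as /wm/ + /m/ (/m/ is the longest suffix that is a licit onset).
σ4/σ5 boundary: /wsp/ — longest licit onset from the right is /sp/, leaving /w/ as coda.
Result: fy.du.swywm.myw.spif.
The first /s/ is in the onset of syllable 3 (/swywm/).

3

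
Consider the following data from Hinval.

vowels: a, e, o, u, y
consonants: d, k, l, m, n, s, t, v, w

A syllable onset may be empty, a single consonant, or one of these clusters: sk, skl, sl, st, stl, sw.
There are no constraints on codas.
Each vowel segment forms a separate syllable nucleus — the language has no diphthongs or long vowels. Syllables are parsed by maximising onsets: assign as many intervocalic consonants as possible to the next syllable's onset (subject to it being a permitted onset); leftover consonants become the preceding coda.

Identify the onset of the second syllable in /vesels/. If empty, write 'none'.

s

Vowels present: e, e; each is a nucleus, giving 2 syllables.
V1 /e/ – V2 /e/: /s/ → onset of the next syllable (single consonants are always licit onsets).
Syllabification: ve.sels.
Syllable 2 is /sels/: onset /s/, nucleus /e/, coda /ls/.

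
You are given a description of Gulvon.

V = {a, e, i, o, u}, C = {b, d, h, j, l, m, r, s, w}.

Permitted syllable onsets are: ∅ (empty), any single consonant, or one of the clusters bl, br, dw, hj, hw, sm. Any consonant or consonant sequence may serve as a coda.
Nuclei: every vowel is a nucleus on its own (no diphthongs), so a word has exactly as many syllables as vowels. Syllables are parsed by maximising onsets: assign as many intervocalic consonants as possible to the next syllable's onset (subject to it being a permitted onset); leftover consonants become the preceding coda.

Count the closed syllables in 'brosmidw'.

The vowels are o, i — 2 nuclei, so 2 syllables.
/o…i/ gap (V1→V2): cluster /sm/ — /sm/ is itself a permitted onset, so the whole cluster goes right; preceding coda = ∅.
Syllabification: bro.smidw.
Classifying each syllable: /bro/ (open), /smidw/ (closed).
Closed syllables: 1.

1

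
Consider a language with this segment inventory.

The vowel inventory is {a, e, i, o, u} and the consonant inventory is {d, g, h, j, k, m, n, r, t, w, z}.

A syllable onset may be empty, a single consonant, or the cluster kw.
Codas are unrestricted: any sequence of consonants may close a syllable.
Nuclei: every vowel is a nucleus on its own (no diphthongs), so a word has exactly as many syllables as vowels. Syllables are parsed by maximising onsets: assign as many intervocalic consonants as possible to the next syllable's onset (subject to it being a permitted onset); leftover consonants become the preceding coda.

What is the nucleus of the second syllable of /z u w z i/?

i

The vowels are u, i — 2 nuclei, so 2 syllables.
The second nucleus (vowel 2 from the left) is /i/.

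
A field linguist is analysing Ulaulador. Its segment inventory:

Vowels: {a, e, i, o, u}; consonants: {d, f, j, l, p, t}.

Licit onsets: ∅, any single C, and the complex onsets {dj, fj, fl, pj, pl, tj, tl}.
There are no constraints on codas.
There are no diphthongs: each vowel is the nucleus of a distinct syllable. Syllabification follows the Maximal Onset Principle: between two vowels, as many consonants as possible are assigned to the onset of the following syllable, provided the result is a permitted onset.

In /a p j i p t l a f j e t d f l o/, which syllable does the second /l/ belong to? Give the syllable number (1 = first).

Vowels present: a, i, a, e, o; each is a nucleus, giving 5 syllables.
Between /a/ (V1) and /i/ (V2): /pj/ is a licit onset in full, so it all attaches to the next syllable.
Between /i/ (V2) and /a/ (V3): /ptl/ splits as /p/ + /tl/ (/tl/ is the longest suffix that is a licit onset).
Between /a/ (V3) and /e/ (V4): /fj/ — entire cluster is a permitted onset → onset /fj/, coda ∅.
Between /e/ (V4) and /o/ (V5): /tdfl/ — longest licit onset from the right is /fl/, leaving /td/ as coda.
Putting it together: a.pjip.tla.fjetd.flo.
The second /l/ is in the onset of syllable 5 (/flo/).

5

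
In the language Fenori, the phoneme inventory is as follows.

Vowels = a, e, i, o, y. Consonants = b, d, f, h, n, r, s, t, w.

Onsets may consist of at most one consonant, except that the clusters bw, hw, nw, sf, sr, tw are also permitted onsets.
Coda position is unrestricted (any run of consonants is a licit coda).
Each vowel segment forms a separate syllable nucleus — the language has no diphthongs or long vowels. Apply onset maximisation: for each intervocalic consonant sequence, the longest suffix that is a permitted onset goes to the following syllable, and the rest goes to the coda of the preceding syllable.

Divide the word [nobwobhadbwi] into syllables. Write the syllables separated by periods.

Nuclei (vowels): o, o, a, i → 4 syllables.
/o…o/ gap (V1→V2): /bw/ — entire cluster is a permitted onset → onset /bw/, coda ∅.
/o…a/ gap (V2→V3): /bh/ — longest licit onset from the right is /h/, leaving /b/ as coda.
/a…i/ gap (V3→V4): cluster /dbw/ — the longest permitted-onset suffix is /bw/; onset = /bw/, preceding coda = /d/.

no.bwob.had.bwi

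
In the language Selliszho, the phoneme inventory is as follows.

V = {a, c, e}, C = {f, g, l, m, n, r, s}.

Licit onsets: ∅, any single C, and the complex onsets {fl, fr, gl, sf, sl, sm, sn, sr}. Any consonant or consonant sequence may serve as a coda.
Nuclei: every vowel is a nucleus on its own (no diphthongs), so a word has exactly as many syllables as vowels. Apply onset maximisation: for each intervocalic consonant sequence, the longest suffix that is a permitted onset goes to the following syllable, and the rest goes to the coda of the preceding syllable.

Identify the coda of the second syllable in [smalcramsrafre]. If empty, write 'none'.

Nuclei (vowels): a, c, a, a, e → 5 syllables.
Between /a/ (V1) and /c/ (V2): /l/ → onset of the next syllable (single consonants are always licit onsets).
Between /c/ (V2) and /a/ (V3): /r/ is a single consonant, so it becomes the next onset.
Between /a/ (V3) and /a/ (V4): cluster /msr/ — the longest permitted-onset suffix is /sr/; onset = /sr/, preceding coda = /m/.
Between /a/ (V4) and /e/ (V5): cluster /fr/ — /fr/ is itself a permitted onset, so the whole cluster goes right; preceding coda = ∅.
Result: sma.lc.ram.sra.fre.
Syllable 2 is /lc/: onset /l/, nucleus /c/, coda ∅.

none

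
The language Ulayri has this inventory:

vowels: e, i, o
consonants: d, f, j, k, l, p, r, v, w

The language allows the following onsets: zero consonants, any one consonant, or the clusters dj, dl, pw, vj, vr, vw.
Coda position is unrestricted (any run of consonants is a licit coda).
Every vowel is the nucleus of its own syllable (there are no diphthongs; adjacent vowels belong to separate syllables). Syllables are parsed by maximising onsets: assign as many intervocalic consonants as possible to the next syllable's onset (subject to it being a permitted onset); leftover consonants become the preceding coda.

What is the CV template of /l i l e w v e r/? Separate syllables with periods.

CV.CVC.CVC

The vowels are i, e, e — 3 nuclei, so 3 syllables.
/i…e/ gap (V1→V2): /l/ is a single consonant, so it becomes the next onset.
/e…e/ gap (V2→V3): /wv/; trying suffixes from longest down, /v/ is the first permitted one, so coda /w/ | onset /v/.
So the parse is li.lew.ver.
Mapping each syllable to C/V: /li/ → CV, /lew/ → CVC, /ver/ → CVC.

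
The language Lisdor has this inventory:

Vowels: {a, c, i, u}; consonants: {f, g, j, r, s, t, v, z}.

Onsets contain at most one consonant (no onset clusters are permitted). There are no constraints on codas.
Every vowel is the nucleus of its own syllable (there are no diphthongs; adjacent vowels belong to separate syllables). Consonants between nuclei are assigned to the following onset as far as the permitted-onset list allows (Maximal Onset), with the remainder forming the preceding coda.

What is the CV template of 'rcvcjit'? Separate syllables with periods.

Vowels present: c, c, i; each is a nucleus, giving 3 syllables.
V1 /c/ – V2 /c/: /v/ is a single consonant, so it becomes the next onset.
V2 /c/ – V3 /i/: just /j/ — single C goes to the following onset.
Result: rc.vc.jit.
Mapping each syllable to C/V: /rc/ → CV, /vc/ → CV, /jit/ → CVC.

CV.CV.CVC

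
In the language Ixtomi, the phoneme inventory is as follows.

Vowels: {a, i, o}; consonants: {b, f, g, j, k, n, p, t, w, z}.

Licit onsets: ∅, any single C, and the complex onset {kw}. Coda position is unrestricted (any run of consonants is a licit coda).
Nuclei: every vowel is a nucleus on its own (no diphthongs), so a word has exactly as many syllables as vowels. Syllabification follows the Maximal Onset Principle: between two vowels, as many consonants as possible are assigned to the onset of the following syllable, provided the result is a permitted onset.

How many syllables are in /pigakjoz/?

Nuclei (vowels): i, a, o → 3 syllables.

3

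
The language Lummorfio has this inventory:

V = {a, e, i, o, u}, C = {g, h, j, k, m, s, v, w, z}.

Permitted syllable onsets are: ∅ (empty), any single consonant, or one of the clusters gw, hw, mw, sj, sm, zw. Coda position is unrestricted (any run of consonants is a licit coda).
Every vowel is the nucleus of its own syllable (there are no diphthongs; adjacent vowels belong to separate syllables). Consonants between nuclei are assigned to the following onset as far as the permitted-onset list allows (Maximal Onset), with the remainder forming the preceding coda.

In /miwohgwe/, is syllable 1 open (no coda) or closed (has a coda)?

Nuclei (vowels): i, o, e → 3 syllables.
σ1/σ2 boundary: just /w/ — single C goes to the following onset.
σ2/σ3 boundary: cluster /hgw/ — the longest permitted-onset suffix is /gw/; onset = /gw/, preceding coda = /h/.
Syllabification: mi.woh.gwe.
Syllable 1 is /mi/; it ends in its nucleus with no coda, so it is open.

open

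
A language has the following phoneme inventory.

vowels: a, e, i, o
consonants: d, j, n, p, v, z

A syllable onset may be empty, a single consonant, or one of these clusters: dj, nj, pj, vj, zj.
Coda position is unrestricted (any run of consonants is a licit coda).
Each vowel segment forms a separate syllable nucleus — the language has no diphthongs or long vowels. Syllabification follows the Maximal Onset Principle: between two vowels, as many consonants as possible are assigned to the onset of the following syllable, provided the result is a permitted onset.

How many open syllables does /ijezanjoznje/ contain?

Nuclei (vowels): i, e, a, o, e → 5 syllables.
σ1/σ2 boundary: /j/ is a single consonant, so it becomes the next onset.
σ2/σ3 boundary: /z/ is a single consonant, so it becomes the next onset.
σ3/σ4 boundary: /nj/ — entire cluster is a permitted onset → onset /nj/, coda ∅.
σ4/σ5 boundary: cluster /znj/ — the longest permitted-onset suffix is /nj/; onset = /nj/, preceding coda = /z/.
Result: i.je.za.njoz.nje.
Classifying each syllable: /i/ (open), /je/ (open), /za/ (open), /njoz/ (closed), /nje/ (open).
Open syllables: 4.

4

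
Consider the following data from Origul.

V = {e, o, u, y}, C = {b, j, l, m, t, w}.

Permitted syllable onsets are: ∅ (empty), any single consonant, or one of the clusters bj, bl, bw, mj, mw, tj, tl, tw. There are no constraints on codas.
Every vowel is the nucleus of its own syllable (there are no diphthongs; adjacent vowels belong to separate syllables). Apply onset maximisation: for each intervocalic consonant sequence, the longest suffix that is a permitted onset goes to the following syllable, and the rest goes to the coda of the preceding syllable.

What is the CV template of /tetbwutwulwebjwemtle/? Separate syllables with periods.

CVC.CCV.CCVC.CVCC.CVC.CCV

The vowels are e, u, u, e, e, e — 6 nuclei, so 6 syllables.
/e…u/ gap (V1→V2): /tbw/ splits as /t/ + /bw/ (/bw/ is the longest suffix that is a licit onset).
/u…u/ gap (V2→V3): cluster /tw/ — /tw/ is itself a permitted onset, so the whole cluster goes right; preceding coda = ∅.
/u…e/ gap (V3→V4): cluster /lw/ — the longest permitted-onset suffix is /w/; onset = /w/, preceding coda = /l/.
/e…e/ gap (V4→V5): /bjw/; trying suffixes from longest down, /w/ is the first permitted one, so coda /bj/ | onset /w/.
/e…e/ gap (V5→V6): cluster /mtl/ — the longest permitted-onset suffix is /tl/; onset = /tl/, preceding coda = /m/.
So the parse is tet.bwu.twul.webj.wem.tle.
Mapping each syllable to C/V: /tet/ → CVC, /bwu/ → CCV, /twul/ → CCVC, /webj/ → CVCC, /wem/ → CVC, /tle/ → CCV.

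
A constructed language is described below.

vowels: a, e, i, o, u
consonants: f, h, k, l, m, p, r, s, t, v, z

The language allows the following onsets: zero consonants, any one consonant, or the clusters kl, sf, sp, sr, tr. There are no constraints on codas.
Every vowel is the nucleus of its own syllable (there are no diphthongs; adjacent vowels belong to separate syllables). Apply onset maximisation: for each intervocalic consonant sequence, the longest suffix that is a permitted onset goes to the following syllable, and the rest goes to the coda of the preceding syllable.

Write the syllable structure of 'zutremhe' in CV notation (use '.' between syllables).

CV.CCVC.CV

Nuclei (vowels): u, e, e → 3 syllables.
V1 /u/ – V2 /e/: cluster /tr/ — /tr/ is itself a permitted onset, so the whole cluster goes right; preceding coda = ∅.
V2 /e/ – V3 /e/: /mh/; trying suffixes from longest down, /h/ is the first permitted one, so coda /m/ | onset /h/.
Result: zu.trem.he.
Mapping each syllable to C/V: /zu/ → CV, /trem/ → CCVC, /he/ → CV.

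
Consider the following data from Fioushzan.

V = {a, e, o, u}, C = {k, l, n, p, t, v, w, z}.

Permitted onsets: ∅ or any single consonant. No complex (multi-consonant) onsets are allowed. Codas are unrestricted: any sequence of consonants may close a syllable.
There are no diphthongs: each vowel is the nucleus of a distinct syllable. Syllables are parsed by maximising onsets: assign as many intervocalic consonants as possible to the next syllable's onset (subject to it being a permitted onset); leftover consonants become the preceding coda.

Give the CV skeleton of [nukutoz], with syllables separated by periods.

Nuclei (vowels): u, u, o → 3 syllables.
σ1/σ2 boundary: /k/ is a single consonant, so it becomes the next onset.
σ2/σ3 boundary: just /t/ — single C goes to the following onset.
Putting it together: nu.ku.toz.
Mapping each syllable to C/V: /nu/ → CV, /ku/ → CV, /toz/ → CVC.

CV.CV.CVC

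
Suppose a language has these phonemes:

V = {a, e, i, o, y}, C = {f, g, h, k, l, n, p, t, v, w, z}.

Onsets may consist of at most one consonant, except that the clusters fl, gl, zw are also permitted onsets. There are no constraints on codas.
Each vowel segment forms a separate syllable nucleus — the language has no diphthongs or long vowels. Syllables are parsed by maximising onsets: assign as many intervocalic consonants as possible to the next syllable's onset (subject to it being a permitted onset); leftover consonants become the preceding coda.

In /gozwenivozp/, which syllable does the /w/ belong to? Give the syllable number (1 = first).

2

Vowels present: o, e, i, o; each is a nucleus, giving 4 syllables.
σ1/σ2 boundary: /zw/ is a licit onset in full, so it all attaches to the next syllable.
σ2/σ3 boundary: /n/ is a single consonant, so it becomes the next onset.
σ3/σ4 boundary: /v/ → onset of the next syllable (single consonants are always licit onsets).
Syllabification: go.zwe.ni.vozp.
The /w/ is in the onset of syllable 2 (/zwe/).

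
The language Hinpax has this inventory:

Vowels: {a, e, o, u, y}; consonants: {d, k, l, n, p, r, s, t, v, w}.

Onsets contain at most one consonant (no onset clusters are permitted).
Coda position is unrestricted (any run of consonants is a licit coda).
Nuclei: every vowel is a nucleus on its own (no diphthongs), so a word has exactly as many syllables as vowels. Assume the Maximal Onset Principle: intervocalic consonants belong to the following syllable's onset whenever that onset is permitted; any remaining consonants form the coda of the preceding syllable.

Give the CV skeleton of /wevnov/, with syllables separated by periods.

The vowels are e, o — 2 nuclei, so 2 syllables.
Between /e/ (V1) and /o/ (V2): /vn/ splits as /v/ + /n/ (/n/ is the longest suffix that is a licit onset).
Syllabification: wev.nov.
Mapping each syllable to C/V: /wev/ → CVC, /nov/ → CVC.

CVC.CVC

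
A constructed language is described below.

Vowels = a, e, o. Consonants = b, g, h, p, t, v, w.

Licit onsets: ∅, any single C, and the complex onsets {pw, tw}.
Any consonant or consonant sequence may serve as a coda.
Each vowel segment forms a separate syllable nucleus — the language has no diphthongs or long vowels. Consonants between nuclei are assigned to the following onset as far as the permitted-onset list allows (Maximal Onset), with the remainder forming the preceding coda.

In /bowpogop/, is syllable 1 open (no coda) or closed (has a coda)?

Nuclei (vowels): o, o, o → 3 syllables.
/o…o/ gap (V1→V2): /wp/; trying suffixes from longest down, /p/ is the first permitted one, so coda /w/ | onset /p/.
/o…o/ gap (V2→V3): /g/ is a single consonant, so it becomes the next onset.
Syllabification: bow.po.gop.
Syllable 1 is /bow/ with coda /w/, so it is closed.

closed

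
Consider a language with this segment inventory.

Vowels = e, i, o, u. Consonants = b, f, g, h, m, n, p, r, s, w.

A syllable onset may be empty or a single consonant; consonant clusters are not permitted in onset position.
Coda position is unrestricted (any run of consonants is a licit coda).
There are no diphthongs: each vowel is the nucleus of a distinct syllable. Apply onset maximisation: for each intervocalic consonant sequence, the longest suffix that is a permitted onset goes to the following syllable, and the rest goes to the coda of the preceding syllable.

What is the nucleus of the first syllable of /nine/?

Vowels present: i, e; each is a nucleus, giving 2 syllables.
The first nucleus (vowel 1 from the left) is /i/.

i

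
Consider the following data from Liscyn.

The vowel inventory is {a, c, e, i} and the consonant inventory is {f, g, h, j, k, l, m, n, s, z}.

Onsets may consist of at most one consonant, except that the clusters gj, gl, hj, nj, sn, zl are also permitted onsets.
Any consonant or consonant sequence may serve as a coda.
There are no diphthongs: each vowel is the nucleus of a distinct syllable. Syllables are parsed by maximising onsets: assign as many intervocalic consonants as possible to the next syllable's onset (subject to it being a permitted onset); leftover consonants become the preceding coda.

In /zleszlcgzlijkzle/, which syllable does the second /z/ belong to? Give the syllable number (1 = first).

2

Vowels present: e, c, i, e; each is a nucleus, giving 4 syllables.
σ1/σ2 boundary: /szl/ splits as /s/ + /zl/ (/zl/ is the longest suffix that is a licit onset).
σ2/σ3 boundary: /gzl/ splits as /g/ + /zl/ (/zl/ is the longest suffix that is a licit onset).
σ3/σ4 boundary: /jkzl/; trying suffixes from longest down, /zl/ is the first permitted one, so coda /jk/ | onset /zl/.
Result: zles.zlcg.zlijk.zle.
The second /z/ is in the onset of syllable 2 (/zlcg/).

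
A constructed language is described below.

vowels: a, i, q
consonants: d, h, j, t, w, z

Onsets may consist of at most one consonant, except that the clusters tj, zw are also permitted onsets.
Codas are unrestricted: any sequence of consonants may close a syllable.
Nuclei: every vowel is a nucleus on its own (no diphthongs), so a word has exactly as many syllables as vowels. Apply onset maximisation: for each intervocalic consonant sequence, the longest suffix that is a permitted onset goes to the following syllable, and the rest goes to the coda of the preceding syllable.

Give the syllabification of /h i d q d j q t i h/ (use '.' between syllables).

hi.dqd.jq.tih

Nuclei (vowels): i, q, q, i → 4 syllables.
V1 /i/ – V2 /q/: /d/ → onset of the next syllable (single consonants are always licit onsets).
V2 /q/ – V3 /q/: cluster /dj/ — the longest permitted-onset suffix is /j/; onset = /j/, preceding coda = /d/.
V3 /q/ – V4 /i/: /t/ → onset of the next syllable (single consonants are always licit onsets).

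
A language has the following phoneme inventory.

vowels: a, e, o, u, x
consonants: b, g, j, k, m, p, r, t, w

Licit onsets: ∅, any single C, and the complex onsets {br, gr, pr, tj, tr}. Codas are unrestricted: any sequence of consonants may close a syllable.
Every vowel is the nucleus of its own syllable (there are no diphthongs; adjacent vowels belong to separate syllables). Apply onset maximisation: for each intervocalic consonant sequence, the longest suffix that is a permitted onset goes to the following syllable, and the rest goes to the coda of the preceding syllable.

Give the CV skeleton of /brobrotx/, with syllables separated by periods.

CCV.CCV.CV

The vowels are o, o, x — 3 nuclei, so 3 syllables.
/o…o/ gap (V1→V2): /br/ — entire cluster is a permitted onset → onset /br/, coda ∅.
/o…x/ gap (V2→V3): just /t/ — single C goes to the following onset.
Putting it together: bro.bro.tx.
Mapping each syllable to C/V: /bro/ → CCV, /bro/ → CCV, /tx/ → CV.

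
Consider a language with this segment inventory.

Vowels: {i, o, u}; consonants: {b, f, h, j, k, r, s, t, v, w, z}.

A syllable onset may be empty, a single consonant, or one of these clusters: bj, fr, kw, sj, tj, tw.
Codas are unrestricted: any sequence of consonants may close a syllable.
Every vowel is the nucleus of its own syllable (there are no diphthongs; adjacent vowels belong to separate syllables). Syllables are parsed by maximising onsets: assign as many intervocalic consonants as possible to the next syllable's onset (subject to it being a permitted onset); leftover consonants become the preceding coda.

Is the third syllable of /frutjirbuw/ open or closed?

Vowels present: u, i, u; each is a nucleus, giving 3 syllables.
σ1/σ2 boundary: /tj/ is a licit onset in full, so it all attaches to the next syllable.
σ2/σ3 boundary: /rb/ — longest licit onset from the right is /b/, leaving /r/ as coda.
Result: fru.tjir.buw.
Syllable 3 is /buw/ with coda /w/, so it is closed.

closed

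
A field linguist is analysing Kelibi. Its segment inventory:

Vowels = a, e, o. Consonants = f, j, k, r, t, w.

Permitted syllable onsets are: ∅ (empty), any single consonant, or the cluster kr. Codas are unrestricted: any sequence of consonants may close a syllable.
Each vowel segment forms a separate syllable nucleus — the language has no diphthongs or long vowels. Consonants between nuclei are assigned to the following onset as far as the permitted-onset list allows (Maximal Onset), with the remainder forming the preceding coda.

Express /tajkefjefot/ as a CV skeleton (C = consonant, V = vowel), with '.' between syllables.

The vowels are a, e, e, o — 4 nuclei, so 4 syllables.
/a…e/ gap (V1→V2): /jk/ — longest licit onset from the right is /k/, leaving /j/ as coda.
/e…e/ gap (V2→V3): /fj/; trying suffixes from longest down, /j/ is the first permitted one, so coda /f/ | onset /j/.
/e…o/ gap (V3→V4): /f/ is a single consonant, so it becomes the next onset.
Result: taj.kef.je.fot.
Mapping each syllable to C/V: /taj/ → CVC, /kef/ → CVC, /je/ → CV, /fot/ → CVC.

CVC.CVC.CV.CVC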